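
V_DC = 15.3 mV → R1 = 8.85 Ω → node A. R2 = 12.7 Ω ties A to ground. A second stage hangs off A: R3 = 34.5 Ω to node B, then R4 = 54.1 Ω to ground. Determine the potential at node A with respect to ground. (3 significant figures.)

V_A ≈ 8.52 mV

Looking into the second stage from A: R3 + R4 = 88.60 Ω appears in parallel with R2.
Effective lower resistance at A: R2 ‖ 88.60 = 11.11 Ω.
V_A = 15.3 × 11.11/(8.85 + 11.11) = 8.515 mV.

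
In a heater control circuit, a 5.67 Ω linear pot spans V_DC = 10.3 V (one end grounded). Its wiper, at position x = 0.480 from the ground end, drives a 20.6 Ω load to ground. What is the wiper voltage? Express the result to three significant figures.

The pot divides into 2.948 Ω above the wiper and 2.722 Ω below.
R_L loads the lower segment: effective lower R = 2.404 Ω.
Loaded-divider output: V_out = 10.3 × 0.4491 = 4.626 V.

V_out ≈ 4.63 V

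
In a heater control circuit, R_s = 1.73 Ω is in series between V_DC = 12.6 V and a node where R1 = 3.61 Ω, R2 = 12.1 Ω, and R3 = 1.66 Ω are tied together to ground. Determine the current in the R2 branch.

I ≈ 0.391 A

Parallel bank: R_p = 1/(1/3.61 + 1/12.1 + 1/1.66) = 1.039 Ω.
Node voltage V_A = V_DC · R_p/(R_s + R_p) = 12.6 × 0.3753 = 4.729 V.
I(R2) = V_A / R2 = 4.729/12.1 = 0.3908 A.
(Check via current divider: I_total = 4.550 A; share G_k/ΣG = 0.08590 → same result.)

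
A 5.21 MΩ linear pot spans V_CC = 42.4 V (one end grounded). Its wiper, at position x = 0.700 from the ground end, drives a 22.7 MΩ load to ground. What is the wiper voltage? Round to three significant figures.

Lower segment x·R_p = 3.647 MΩ; upper segment (1−x)·R_p = 1.563 MΩ.
(x·R_p) ‖ R_L = 3.142 MΩ.
Then V_out = V_CC · 3.142/(1.563 + 3.142) = 28.32 V.

V_out ≈ 28.3 V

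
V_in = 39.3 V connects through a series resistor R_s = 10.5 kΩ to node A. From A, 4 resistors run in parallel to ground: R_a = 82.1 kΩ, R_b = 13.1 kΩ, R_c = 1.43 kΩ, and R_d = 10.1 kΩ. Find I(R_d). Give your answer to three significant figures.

I ≈ 0.377 mA

Equivalent of the parallel group: R_p = 1.128 kΩ.
V_A by voltage divider: V_A = 39.3 × 1.128/(10.5 + 1.128) = 3.811 V.
Branch current I = V_A/R_d = 3.811/10.1 = 0.3773 mA.
(Check via current divider: I_total = 3.380 mA; share G_k/ΣG = 0.1116 → same result.)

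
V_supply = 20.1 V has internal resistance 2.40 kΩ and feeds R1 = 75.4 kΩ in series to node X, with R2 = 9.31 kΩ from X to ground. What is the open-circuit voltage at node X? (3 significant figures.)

V_th ≈ 2.15 V

R1' = 2.40 + 75.4 = 77.80 kΩ (source resistance + R1).
With X open, the divider is unloaded: V_th = 20.1 × 9.31/87.11 = 2.148 V.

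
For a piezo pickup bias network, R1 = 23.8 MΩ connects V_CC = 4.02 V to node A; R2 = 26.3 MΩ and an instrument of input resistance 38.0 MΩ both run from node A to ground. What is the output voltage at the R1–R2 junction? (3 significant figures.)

The load sits in parallel with R2, giving an effective lower resistance R2' = R2·R_L/(R2+R_L) = 15.54 MΩ.
Then V_out = V_CC · R2'/(R1 + R2') = 4.02 × 15.54/39.34 = 1.588 V.
(Unloaded it would be 2.11 V; the load pulls it down.)

V_out ≈ 1.59 V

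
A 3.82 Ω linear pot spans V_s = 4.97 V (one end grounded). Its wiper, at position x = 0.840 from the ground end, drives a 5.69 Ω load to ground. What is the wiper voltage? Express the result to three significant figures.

Split the track: R_lower = x·R_p = 3.209 Ω, R_upper = (1−x)·R_p = 0.6112 Ω.
(x·R_p) ‖ R_L = 2.052 Ω.
Loaded-divider output: V_out = 4.97 × 0.7705 = 3.829 V.

V_out ≈ 3.83 V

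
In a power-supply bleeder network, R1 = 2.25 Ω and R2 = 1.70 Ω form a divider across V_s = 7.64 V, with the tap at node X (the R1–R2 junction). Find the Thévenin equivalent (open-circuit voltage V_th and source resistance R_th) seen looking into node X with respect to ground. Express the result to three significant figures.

With X open, the divider is unloaded: V_th = 7.64 × 1.70/3.950 = 3.288 V.
Looking into X with the source shorted: R_th = R1·R2/(R1+R2) = 2.250 × 1.70/3.950 = 0.9684 Ω.

V_th ≈ 3.29 V, R_th ≈ 0.968 Ω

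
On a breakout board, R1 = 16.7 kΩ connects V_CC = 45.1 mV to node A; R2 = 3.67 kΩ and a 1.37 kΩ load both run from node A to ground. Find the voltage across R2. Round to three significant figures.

V_out ≈ 2.54 mV

First combine the lower leg with the load: R2 ‖ R_L = 0.9976 kΩ.
Voltage divider with the loaded lower leg: V_out = 45.1 × 0.9976/(16.7 + 0.9976) = 45.1 × 0.05637 = 2.542 mV.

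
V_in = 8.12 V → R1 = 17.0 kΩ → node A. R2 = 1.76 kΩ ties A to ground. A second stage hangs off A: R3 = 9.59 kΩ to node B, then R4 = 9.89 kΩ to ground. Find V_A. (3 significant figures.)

Looking into the second stage from A: R3 + R4 = 19.48 kΩ appears in parallel with R2.
Effective lower resistance at A: R2 ‖ 19.48 = 1.614 kΩ.
So V_A = 8.12 × 0.08672 = 0.7041 V.

V_A ≈ 0.704 V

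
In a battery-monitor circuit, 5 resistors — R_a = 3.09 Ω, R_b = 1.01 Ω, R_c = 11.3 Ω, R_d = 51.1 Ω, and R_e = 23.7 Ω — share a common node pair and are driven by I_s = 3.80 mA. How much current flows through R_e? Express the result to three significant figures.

I ≈ 0.110 mA

Total conductance ΣG = 1/3.09 + 1/1.01 + 1/11.3 + 1/51.1 + 1/23.7 = 1.464 (units of 1/Ω).
R_e takes the fraction G_k/ΣG = 0.04219/1.464 = 0.02882, so I = 3.80 × 0.02882 = 0.1095 mA.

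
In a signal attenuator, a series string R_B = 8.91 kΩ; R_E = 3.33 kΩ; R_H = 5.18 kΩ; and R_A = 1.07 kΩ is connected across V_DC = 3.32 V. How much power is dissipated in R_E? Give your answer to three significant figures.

P ≈ 0.107 mW

Series current I = V_DC/ΣR = 3.32/18.49 = 0.1796 mA.
P = I²R = 0.03224 × 3.33 = 0.1074 mW.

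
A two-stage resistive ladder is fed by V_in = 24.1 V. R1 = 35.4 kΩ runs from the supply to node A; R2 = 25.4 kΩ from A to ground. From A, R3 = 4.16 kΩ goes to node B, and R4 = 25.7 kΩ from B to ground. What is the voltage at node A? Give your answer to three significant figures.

V_A ≈ 6.73 V

Node A sees R2 in parallel with the series input of stage 2, R3 + R4 = 29.86 kΩ.
R2 ‖ (R3+R4) = 13.73 kΩ.
V_A = 24.1 × 13.73/(35.4 + 13.73) = 6.733 V.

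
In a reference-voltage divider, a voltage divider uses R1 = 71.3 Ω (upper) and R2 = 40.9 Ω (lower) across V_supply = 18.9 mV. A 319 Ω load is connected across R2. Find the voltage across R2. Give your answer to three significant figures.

The load sits in parallel with R2, giving an effective lower resistance R2' = R2·R_L/(R2+R_L) = 36.25 Ω.
Now apply the divider: V_out = 18.9 × 0.3371 = 6.371 mV.

V_out ≈ 6.37 mV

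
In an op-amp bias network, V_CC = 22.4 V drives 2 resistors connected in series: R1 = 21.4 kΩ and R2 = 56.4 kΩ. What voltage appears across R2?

V ≈ 16.2 V

ΣR = 21.4 + 56.4 = 77.80 kΩ.
Voltage divider: V = V_CC · (56.40 / 77.80) = 22.4 × 0.7249 = 16.24 V.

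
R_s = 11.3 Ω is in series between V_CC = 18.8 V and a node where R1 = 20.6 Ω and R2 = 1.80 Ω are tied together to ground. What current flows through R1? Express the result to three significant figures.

Parallel bank: R_p = 1/(1/20.6 + 1/1.80) = 1.655 Ω.
V_A by voltage divider: V_A = 18.8 × 1.655/(11.3 + 1.655) = 2.402 V.
I(R1) = V_A / R1 = 2.402/20.6 = 0.1166 A.

I ≈ 0.117 A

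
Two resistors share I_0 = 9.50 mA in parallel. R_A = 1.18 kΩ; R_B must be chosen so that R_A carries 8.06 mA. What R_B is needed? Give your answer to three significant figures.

R_B ≈ 6.60 kΩ

Two-branch current divider: I_A = I_0 · R_B/(R_A + R_B).
8.06/9.50 = R_B/(R_A + R_B) → R_B = R_A · (0.8484)/(1 − 0.8484) = 1.18 × 5.597 = 6.605 kΩ.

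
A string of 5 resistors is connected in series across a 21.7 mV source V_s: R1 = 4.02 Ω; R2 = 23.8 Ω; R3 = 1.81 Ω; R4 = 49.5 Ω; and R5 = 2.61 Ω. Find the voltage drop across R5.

Total series resistance ΣR = 4.02 + 23.8 + 1.81 + 49.5 + 2.61 = 81.74 Ω.
By the voltage-divider rule, V = 21.7 × 2.610/81.74 = 0.6929 mV.

V ≈ 0.693 mV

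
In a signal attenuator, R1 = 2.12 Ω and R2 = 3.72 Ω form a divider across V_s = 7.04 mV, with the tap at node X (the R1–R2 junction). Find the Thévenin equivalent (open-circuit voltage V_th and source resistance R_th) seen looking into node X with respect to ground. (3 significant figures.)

V_th is the unloaded tap voltage: V_s · R2/(R1+R2) = 7.04 × 0.6370 = 4.484 mV.
Looking into X with the source shorted: R_th = R1·R2/(R1+R2) = 2.120 × 3.72/5.840 = 1.350 Ω.

V_th ≈ 4.48 mV, R_th ≈ 1.35 Ω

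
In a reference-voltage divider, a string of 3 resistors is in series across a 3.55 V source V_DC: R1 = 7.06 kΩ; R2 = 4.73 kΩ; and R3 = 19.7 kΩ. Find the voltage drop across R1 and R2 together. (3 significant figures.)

ΣR = 7.06 + 4.73 + 19.7 = 31.49 kΩ.
R_{R1..R2} = 7.06 + 4.73 = 11.79 kΩ.
Voltage divider: V = V_DC · (11.79 / 31.49) = 3.55 × 0.3744 = 1.329 V.

V ≈ 1.33 V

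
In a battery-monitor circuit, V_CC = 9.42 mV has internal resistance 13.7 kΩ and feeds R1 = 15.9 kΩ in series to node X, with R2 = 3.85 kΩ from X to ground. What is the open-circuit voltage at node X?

V_th ≈ 1.08 mV

R1' = 13.7 + 15.9 = 29.60 kΩ (source resistance + R1).
With X open, the divider is unloaded: V_th = 9.42 × 3.85/33.45 = 1.084 mV.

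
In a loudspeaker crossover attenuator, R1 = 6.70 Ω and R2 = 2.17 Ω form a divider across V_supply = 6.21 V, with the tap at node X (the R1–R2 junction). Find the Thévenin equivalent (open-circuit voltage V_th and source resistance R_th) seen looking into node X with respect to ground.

V_th ≈ 1.52 V, R_th ≈ 1.64 Ω

V_th is the unloaded tap voltage: V_supply · R2/(R1+R2) = 6.21 × 0.2446 = 1.519 V.
With V_supply suppressed (replaced by a short), R_th = R1 ‖ R2 = (6.700 × 2.17)/(6.700 + 2.17) = 1.639 Ω.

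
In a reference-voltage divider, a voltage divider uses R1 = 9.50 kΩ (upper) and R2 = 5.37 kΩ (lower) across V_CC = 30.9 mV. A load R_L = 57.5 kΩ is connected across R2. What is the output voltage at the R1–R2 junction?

V_out ≈ 10.5 mV

R2 ‖ R_L = (5.37 × 57.5)/(5.37 + 57.5) = 4.911 kΩ.
Now apply the divider: V_out = 30.9 × 0.3408 = 10.53 mV.
(Unloaded it would be 11.2 mV; the load pulls it down.)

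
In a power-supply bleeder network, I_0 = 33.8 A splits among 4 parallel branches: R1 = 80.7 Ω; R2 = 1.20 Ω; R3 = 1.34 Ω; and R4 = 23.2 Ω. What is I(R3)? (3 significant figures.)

Conductances: ΣG = 1/80.7 + 1/1.20 + 1/1.34 + 1/23.2 = 1.635 (1/Ω).
R3 takes the fraction G_k/ΣG = 0.7463/1.635 = 0.4564, so I = 33.8 × 0.4564 = 15.43 A.

I ≈ 15.4 A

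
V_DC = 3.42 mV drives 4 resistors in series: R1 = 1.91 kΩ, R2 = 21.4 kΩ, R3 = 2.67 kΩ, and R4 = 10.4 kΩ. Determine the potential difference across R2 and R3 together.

V ≈ 2.26 mV

Total series resistance ΣR = 1.91 + 21.4 + 2.67 + 10.4 = 36.38 kΩ.
R_{R2..R3} = 21.4 + 2.67 = 24.07 kΩ.
V = V_DC · R/ΣR = 3.42 × 0.6616 = 2.263 mV.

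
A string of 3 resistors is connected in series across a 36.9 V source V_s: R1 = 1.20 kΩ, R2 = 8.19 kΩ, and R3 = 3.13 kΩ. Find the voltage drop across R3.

V ≈ 9.22 V

Series total: ΣR = 1.20 + 8.19 + 3.13 = 12.52 kΩ.
V = V_s · R/ΣR = 36.9 × 0.2500 = 9.225 V.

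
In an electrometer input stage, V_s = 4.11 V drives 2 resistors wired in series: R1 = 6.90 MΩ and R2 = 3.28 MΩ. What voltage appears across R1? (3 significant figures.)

V ≈ 2.79 V

Series total: ΣR = 6.90 + 3.28 = 10.18 MΩ.
Voltage divider: V = V_s · (6.900 / 10.18) = 4.11 × 0.6778 = 2.786 V.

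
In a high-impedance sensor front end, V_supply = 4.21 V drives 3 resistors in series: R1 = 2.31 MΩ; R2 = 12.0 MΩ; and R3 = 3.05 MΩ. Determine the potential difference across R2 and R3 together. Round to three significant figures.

V ≈ 3.65 V

Series total: ΣR = 2.31 + 12.0 + 3.05 = 17.36 MΩ.
R_{R2..R3} = 12.0 + 3.05 = 15.05 MΩ.
By the voltage-divider rule, V = 4.21 × 15.05/17.36 = 3.650 V.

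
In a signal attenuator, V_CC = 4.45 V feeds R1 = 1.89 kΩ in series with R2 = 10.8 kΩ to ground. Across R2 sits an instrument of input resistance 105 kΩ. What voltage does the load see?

R2 ‖ R_L = (10.8 × 105)/(10.8 + 105) = 9.793 kΩ.
Then V_out = V_CC · R2'/(R1 + R2') = 4.45 × 9.793/11.68 = 3.730 V.

V_out ≈ 3.73 V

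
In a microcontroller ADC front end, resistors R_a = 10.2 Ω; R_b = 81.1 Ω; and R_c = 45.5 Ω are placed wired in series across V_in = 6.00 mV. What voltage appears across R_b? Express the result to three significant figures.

ΣR = 10.2 + 81.1 + 45.5 = 136.8 Ω.
By the voltage-divider rule, V = 6.00 × 81.10/136.8 = 3.557 mV.

V ≈ 3.56 mV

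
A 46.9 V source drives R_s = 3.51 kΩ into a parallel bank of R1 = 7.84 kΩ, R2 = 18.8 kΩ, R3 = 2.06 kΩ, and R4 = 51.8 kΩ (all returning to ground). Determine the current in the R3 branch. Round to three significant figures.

I ≈ 6.68 mA

Equivalent of the parallel group: R_p = 1.459 kΩ.
V_A = 46.9 × 1.459/4.969 = 13.77 V.
Branch current I = V_A/R3 = 13.77/2.06 = 6.684 mA.
(Check via current divider: I_total = 9.439 mA; share G_k/ΣG = 0.7082 → same result.)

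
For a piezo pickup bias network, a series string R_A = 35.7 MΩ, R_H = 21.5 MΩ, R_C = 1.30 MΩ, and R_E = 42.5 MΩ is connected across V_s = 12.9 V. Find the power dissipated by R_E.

P ≈ 0.693 µW

ΣR = 101.0 MΩ → I = 12.9/101.0 = 0.1277 µA.
P(R_E) = I²·R_E = (0.1277)² × 42.5 = 0.6933 µW.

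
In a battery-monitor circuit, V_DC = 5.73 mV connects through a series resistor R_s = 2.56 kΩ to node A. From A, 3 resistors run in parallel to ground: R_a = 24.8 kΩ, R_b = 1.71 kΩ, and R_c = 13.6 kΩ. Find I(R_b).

I ≈ 1.20 µA

Combine the parallel branches: R_p = (1/24.8 + 1/1.71 + 1/13.6)⁻¹ = 1.431 kΩ.
V_A by voltage divider: V_A = 5.73 × 1.431/(2.56 + 1.431) = 2.055 mV.
Branch current I = V_A/R_b = 2.055/1.71 = 1.202 µA.
(Equivalently: I_total = 1.436 µA, then current-divider fraction G_k/ΣG = 0.8370.)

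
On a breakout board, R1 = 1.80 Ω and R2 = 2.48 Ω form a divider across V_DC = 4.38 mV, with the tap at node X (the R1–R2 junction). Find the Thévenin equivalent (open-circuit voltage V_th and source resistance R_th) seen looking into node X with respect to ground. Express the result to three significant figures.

With X open, the divider is unloaded: V_th = 4.38 × 2.48/4.280 = 2.538 mV.
Looking into X with the source shorted: R_th = R1·R2/(R1+R2) = 1.800 × 2.48/4.280 = 1.043 Ω.

V_th ≈ 2.54 mV, R_th ≈ 1.04 Ω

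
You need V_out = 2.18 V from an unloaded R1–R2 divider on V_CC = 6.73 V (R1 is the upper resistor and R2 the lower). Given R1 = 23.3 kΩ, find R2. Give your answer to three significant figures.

V_out/V_CC = R2/(R1+R2) = 0.3239.
R2 = R1 · 0.3239/(1 − 0.3239) = 11.16 kΩ.

R2 ≈ 11.2 kΩ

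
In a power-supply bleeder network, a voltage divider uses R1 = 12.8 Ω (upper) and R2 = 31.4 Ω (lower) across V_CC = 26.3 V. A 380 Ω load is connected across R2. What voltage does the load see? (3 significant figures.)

First combine the lower leg with the load: R2 ‖ R_L = 29.00 Ω.
Now apply the divider: V_out = 26.3 × 0.6938 = 18.25 V.

V_out ≈ 18.2 V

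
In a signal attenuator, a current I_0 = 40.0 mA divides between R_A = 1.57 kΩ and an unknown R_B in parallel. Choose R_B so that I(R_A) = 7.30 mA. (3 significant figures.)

In a two-way split, I_A/I_0 = R_B/(R_A + R_B).
With f = 0.1825, R_B = R_A · f/(1−f) = 1.57 × 0.2232 = 0.3505 kΩ.

R_B ≈ 0.350 kΩ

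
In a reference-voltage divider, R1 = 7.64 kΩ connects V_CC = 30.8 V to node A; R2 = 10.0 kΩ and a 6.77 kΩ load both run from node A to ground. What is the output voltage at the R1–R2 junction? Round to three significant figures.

The load sits in parallel with R2, giving an effective lower resistance R2' = R2·R_L/(R2+R_L) = 4.037 kΩ.
Now apply the divider: V_out = 30.8 × 0.3457 = 10.65 V.

V_out ≈ 10.6 V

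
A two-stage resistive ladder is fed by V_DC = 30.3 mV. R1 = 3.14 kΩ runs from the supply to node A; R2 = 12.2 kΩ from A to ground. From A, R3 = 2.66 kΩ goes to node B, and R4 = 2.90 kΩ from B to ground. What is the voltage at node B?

V_B ≈ 8.67 mV

Node A sees R2 in parallel with the series input of stage 2, R3 + R4 = 5.560 kΩ.
R2 ‖ (R3+R4) = 3.819 kΩ.
So V_A = 30.3 × 0.5488 = 16.63 mV.
Stage 2 is unloaded, so V_B = V_A · R4/(R3+R4) = 16.63 × 2.90/5.560 = 8.673 mV.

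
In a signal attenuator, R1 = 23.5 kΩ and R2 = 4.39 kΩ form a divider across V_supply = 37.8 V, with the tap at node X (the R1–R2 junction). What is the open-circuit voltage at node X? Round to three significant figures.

V_th ≈ 5.95 V

Open-circuit (no load on X): V_th = V_supply · R2/(R1 + R2) = 37.8 × 4.39/(23.50 + 4.39) = 5.950 V.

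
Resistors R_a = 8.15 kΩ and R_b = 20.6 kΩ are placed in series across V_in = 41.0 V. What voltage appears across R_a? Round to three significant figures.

ΣR = 8.15 + 20.6 = 28.75 kΩ.
V = V_in · R/ΣR = 41.0 × 0.2835 = 11.62 V.

V ≈ 11.6 V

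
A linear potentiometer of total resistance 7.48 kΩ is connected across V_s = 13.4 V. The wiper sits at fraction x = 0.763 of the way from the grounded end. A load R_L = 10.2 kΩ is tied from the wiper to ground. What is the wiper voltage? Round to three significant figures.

V_out ≈ 9.03 V

Split the track: R_lower = x·R_p = 5.707 kΩ, R_upper = (1−x)·R_p = 1.773 kΩ.
R_L loads the lower segment: effective lower R = 3.660 kΩ.
Loaded-divider output: V_out = 13.4 × 0.6737 = 9.027 V.
(Unloaded: V_out = x·V_s = 10.2 V.)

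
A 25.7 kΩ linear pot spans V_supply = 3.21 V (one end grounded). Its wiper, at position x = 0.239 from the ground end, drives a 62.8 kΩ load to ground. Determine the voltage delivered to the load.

Lower segment x·R_p = 6.142 kΩ; upper segment (1−x)·R_p = 19.56 kΩ.
Lower segment in parallel with the load: 6.142 ‖ 62.8 = 5.595 kΩ.
Then V_out = V_supply · 5.595/(19.56 + 5.595) = 0.7140 V.

V_out ≈ 0.714 V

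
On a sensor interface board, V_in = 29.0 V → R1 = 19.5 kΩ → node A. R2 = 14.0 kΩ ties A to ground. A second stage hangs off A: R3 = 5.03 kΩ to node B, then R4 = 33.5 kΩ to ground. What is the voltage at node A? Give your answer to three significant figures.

The second stage (R3 + R4 = 38.53 kΩ) loads node A in parallel with R2.
Effective lower resistance at A: R2 ‖ 38.53 = 10.27 kΩ.
V_A = 29.0 × 10.27/(19.5 + 10.27) = 10.00 V.

V_A ≈ 10.0 V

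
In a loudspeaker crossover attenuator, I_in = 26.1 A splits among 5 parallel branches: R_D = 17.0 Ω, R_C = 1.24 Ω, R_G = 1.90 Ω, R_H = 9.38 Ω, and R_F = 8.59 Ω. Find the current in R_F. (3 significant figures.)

ΣG = 1/17.0 + 1/1.24 + 1/1.90 + 1/9.38 + 1/8.59 = 1.615.
By the current-divider rule, I = I_in · G_k/ΣG = 26.1 × 0.07210 = 1.882 A.

I ≈ 1.88 A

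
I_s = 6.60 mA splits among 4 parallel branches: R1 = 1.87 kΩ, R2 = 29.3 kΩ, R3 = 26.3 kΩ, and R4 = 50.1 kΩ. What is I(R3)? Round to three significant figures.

I ≈ 0.400 mA

Total conductance ΣG = 1/1.87 + 1/29.3 + 1/26.3 + 1/50.1 = 0.6269 (units of 1/kΩ).
R3 takes the fraction G_k/ΣG = 0.03802/0.6269 = 0.06065, so I = 6.60 × 0.06065 = 0.4003 mA.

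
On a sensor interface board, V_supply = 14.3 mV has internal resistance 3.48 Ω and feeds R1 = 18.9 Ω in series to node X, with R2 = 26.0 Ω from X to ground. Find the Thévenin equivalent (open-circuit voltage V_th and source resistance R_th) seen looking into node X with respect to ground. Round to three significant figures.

V_th ≈ 7.68 mV, R_th ≈ 12.0 Ω

R1' = 3.48 + 18.9 = 22.38 Ω (source resistance + R1).
V_th is the unloaded tap voltage: V_supply · R2/(R1'+R2) = 14.3 × 0.5374 = 7.685 mV.
Looking into X with the source shorted: R_th = R1'·R2/(R1'+R2) = 22.38 × 26.0/48.38 = 12.03 Ω.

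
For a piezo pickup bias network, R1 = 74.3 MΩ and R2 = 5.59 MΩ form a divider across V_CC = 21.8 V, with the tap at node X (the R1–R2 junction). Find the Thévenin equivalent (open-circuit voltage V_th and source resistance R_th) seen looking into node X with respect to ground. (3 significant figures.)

Open-circuit (no load on X): V_th = V_CC · R2/(R1 + R2) = 21.8 × 5.59/(74.30 + 5.59) = 1.525 V.
With V_CC suppressed (replaced by a short), R_th = R1 ‖ R2 = (74.30 × 5.59)/(74.30 + 5.59) = 5.199 MΩ.

V_th ≈ 1.53 V, R_th ≈ 5.20 MΩ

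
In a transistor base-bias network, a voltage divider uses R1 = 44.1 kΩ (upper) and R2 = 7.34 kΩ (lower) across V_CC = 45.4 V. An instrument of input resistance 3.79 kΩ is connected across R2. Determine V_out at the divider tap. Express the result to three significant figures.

V_out ≈ 2.44 V

First combine the lower leg with the load: R2 ‖ R_L = 2.499 kΩ.
Voltage divider with the loaded lower leg: V_out = 45.4 × 2.499/(44.1 + 2.499) = 45.4 × 0.05364 = 2.435 V.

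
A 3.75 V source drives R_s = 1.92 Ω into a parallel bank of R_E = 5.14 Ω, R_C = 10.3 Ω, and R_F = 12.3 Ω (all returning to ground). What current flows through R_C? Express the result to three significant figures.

Parallel bank: R_p = 1/(1/5.14 + 1/10.3 + 1/12.3) = 2.681 Ω.
V_A = 3.75 × 2.681/4.601 = 2.185 V.
Branch current I = V_A/R_C = 2.185/10.3 = 0.2122 A.

I ≈ 0.212 A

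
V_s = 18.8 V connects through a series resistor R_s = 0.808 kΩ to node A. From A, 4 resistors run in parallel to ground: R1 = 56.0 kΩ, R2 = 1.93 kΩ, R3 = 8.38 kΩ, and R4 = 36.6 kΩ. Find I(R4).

I ≈ 0.331 mA

Combine the parallel branches: R_p = (1/56.0 + 1/1.93 + 1/8.38 + 1/36.6)⁻¹ = 1.465 kΩ.
Node voltage V_A = V_s · R_p/(R_s + R_p) = 18.8 × 0.6445 = 12.12 V.
Branch current I = V_A/R4 = 12.12/36.6 = 0.3311 mA.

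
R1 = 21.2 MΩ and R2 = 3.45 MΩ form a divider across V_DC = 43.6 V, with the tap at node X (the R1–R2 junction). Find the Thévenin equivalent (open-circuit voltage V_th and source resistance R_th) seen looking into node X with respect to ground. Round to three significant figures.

Open-circuit (no load on X): V_th = V_DC · R2/(R1 + R2) = 43.6 × 3.45/(21.20 + 3.45) = 6.102 V.
With V_DC suppressed (replaced by a short), R_th = R1 ‖ R2 = (21.20 × 3.45)/(21.20 + 3.45) = 2.967 MΩ.

V_th ≈ 6.10 V, R_th ≈ 2.97 MΩ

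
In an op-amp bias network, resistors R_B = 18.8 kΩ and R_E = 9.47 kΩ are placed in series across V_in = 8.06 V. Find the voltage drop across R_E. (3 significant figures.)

Series total: ΣR = 18.8 + 9.47 = 28.27 kΩ.
Voltage divider: V = V_in · (9.470 / 28.27) = 8.06 × 0.3350 = 2.700 V.

V ≈ 2.70 V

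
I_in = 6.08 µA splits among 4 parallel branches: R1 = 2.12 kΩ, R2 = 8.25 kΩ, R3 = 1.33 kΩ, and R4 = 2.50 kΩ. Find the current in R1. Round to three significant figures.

ΣG = 1/2.12 + 1/8.25 + 1/1.33 + 1/2.50 = 1.745.
By the current-divider rule, I = I_in · G_k/ΣG = 6.08 × 0.2703 = 1.644 µA.

I ≈ 1.64 µA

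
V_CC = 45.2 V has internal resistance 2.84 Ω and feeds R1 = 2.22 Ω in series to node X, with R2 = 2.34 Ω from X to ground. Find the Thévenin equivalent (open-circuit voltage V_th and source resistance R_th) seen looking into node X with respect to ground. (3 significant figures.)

V_th ≈ 14.3 V, R_th ≈ 1.60 Ω

R1' = 2.84 + 2.22 = 5.060 Ω (source resistance + R1).
V_th is the unloaded tap voltage: V_CC · R2/(R1'+R2) = 45.2 × 0.3162 = 14.29 V.
With V_CC suppressed (replaced by a short), R_th = R1' ‖ R2 = (5.060 × 2.34)/(5.060 + 2.34) = 1.600 Ω.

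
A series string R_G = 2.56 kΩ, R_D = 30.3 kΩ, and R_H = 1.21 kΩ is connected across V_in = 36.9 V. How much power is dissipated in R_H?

P ≈ 1.42 mW

Series current I = V_in/ΣR = 36.9/34.07 = 1.083 mA.
P = I²R = 1.173 × 1.21 = 1.419 mW.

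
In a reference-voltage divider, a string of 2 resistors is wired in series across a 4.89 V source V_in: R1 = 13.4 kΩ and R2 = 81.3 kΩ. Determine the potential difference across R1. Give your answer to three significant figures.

V ≈ 0.692 V

Series total: ΣR = 13.4 + 81.3 = 94.70 kΩ.
Voltage divider: V = V_in · (13.40 / 94.70) = 4.89 × 0.1415 = 0.6919 V.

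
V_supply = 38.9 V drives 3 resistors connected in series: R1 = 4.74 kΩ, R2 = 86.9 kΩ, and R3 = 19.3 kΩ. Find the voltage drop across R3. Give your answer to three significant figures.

Series total: ΣR = 4.74 + 86.9 + 19.3 = 110.9 kΩ.
Voltage divider: V = V_supply · (19.30 / 110.9) = 38.9 × 0.1740 = 6.767 V.

V ≈ 6.77 V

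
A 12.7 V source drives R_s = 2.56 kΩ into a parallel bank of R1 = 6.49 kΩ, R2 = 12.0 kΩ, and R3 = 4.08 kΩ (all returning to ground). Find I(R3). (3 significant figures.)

I ≈ 1.39 mA

Combine the parallel branches: R_p = (1/6.49 + 1/12.0 + 1/4.08)⁻¹ = 2.072 kΩ.
V_A by voltage divider: V_A = 12.7 × 2.072/(2.56 + 2.072) = 5.682 V.
I(R3) = V_A / R3 = 5.682/4.08 = 1.393 mA.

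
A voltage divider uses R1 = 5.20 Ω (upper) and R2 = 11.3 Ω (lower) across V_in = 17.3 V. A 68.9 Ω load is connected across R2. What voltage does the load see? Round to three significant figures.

R2 ‖ R_L = (11.3 × 68.9)/(11.3 + 68.9) = 9.708 Ω.
Now apply the divider: V_out = 17.3 × 0.6512 = 11.27 V.

V_out ≈ 11.3 V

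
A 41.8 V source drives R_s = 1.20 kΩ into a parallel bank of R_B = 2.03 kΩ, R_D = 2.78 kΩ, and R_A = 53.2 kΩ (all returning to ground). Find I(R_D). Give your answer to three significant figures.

I ≈ 7.35 mA

Combine the parallel branches: R_p = (1/2.03 + 1/2.78 + 1/53.2)⁻¹ = 1.148 kΩ.
Node voltage V_A = V_CC · R_p/(R_s + R_p) = 41.8 × 0.4889 = 20.44 V.
Branch current I = V_A/R_D = 20.44/2.78 = 7.351 mA.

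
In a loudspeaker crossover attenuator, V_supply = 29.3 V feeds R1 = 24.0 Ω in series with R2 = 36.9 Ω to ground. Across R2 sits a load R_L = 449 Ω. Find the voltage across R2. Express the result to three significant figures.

V_out ≈ 17.2 V

First combine the lower leg with the load: R2 ‖ R_L = 34.10 Ω.
Now apply the divider: V_out = 29.3 × 0.5869 = 17.20 V.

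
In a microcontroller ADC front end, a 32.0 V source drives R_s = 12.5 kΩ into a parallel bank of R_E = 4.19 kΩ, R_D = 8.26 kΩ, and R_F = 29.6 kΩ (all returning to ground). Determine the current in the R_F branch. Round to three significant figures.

Parallel bank: R_p = 1/(1/4.19 + 1/8.26 + 1/29.6) = 2.541 kΩ.
V_A = 32.0 × 2.541/15.04 = 5.406 V.
I(R_F) = V_A / R_F = 5.406/29.6 = 0.1826 mA.
(Equivalently: I_total = 2.127 mA, then current-divider fraction G_k/ΣG = 0.08585.)

I ≈ 0.183 mA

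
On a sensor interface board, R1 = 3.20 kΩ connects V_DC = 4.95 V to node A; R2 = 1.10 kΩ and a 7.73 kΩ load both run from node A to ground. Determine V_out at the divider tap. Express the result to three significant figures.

The load sits in parallel with R2, giving an effective lower resistance R2' = R2·R_L/(R2+R_L) = 0.9630 kΩ.
Voltage divider with the loaded lower leg: V_out = 4.95 × 0.9630/(3.20 + 0.9630) = 4.95 × 0.2313 = 1.145 V.

V_out ≈ 1.15 V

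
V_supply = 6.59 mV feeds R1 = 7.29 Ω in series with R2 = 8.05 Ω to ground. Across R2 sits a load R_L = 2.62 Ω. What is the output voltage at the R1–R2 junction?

V_out ≈ 1.41 mV

The load sits in parallel with R2, giving an effective lower resistance R2' = R2·R_L/(R2+R_L) = 1.977 Ω.
Then V_out = V_supply · R2'/(R1 + R2') = 6.59 × 1.977/9.267 = 1.406 mV.
(Unloaded it would be 3.46 mV; the load pulls it down.)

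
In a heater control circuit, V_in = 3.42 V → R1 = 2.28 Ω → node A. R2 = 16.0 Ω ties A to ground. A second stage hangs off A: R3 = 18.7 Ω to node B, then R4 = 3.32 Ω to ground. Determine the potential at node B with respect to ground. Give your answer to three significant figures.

V_B ≈ 0.414 V

The second stage (R3 + R4 = 22.02 Ω) loads node A in parallel with R2.
Effective lower resistance at A: R2 ‖ 22.02 = 9.267 Ω.
So V_A = 3.42 × 0.8025 = 2.745 V.
Then the unloaded second divider: V_B = V_A × R4/(R3+R4) = 2.745 × 0.1508 = 0.4138 V.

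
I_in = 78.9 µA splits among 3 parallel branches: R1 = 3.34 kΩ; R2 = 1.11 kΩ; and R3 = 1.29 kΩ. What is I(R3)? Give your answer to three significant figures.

ΣG = 1/3.34 + 1/1.11 + 1/1.29 = 1.975.
Current divider: I(R3) = I_in · G_k/ΣG = 78.9 × (0.7752/1.975) = 78.9 × 0.3924 = 30.96 µA.

I ≈ 31.0 µA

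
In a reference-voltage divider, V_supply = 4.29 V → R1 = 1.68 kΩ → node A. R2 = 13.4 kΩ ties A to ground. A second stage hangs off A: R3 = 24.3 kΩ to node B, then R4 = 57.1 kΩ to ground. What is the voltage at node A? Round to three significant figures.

Node A sees R2 in parallel with the series input of stage 2, R3 + R4 = 81.40 kΩ.
Effective lower resistance at A: R2 ‖ 81.40 = 11.51 kΩ.
First divider: V_A = V_supply · 11.51/(1.68 + 11.51) = 3.743 V.

V_A ≈ 3.74 V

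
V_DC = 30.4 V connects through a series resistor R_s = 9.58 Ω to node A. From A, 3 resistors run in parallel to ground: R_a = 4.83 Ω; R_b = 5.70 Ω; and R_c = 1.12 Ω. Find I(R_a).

Parallel bank: R_p = 1/(1/4.83 + 1/5.70 + 1/1.12) = 0.7841 Ω.
Node voltage V_A = V_DC · R_p/(R_s + R_p) = 30.4 × 0.07566 = 2.300 V.
I(R_a) = V_A / R_a = 2.300/4.83 = 0.4762 A.

I ≈ 0.476 A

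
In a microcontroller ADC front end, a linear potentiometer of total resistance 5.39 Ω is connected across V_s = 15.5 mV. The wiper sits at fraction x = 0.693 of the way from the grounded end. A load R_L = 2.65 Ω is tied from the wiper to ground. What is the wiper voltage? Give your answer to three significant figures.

The pot divides into 1.655 Ω above the wiper and 3.735 Ω below.
(x·R_p) ‖ R_L = 1.550 Ω.
Loaded-divider output: V_out = 15.5 × 0.4837 = 7.497 mV.

V_out ≈ 7.50 mV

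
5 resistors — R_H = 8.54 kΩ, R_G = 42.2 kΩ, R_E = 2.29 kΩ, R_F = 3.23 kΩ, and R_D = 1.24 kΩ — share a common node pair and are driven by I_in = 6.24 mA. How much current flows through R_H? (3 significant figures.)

Conductances: ΣG = 1/8.54 + 1/42.2 + 1/2.29 + 1/3.23 + 1/1.24 = 1.694 (1/kΩ).
By the current-divider rule, I = I_in · G_k/ΣG = 6.24 × 0.06914 = 0.4315 mA.

I ≈ 0.431 mA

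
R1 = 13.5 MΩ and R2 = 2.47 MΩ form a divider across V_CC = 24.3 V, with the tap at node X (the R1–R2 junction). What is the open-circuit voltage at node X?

V_th ≈ 3.76 V

V_th is the unloaded tap voltage: V_CC · R2/(R1+R2) = 24.3 × 0.1547 = 3.758 V.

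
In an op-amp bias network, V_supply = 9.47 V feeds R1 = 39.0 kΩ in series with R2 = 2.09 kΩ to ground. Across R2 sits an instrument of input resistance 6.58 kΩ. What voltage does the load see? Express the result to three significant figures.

V_out ≈ 0.370 V

The load sits in parallel with R2, giving an effective lower resistance R2' = R2·R_L/(R2+R_L) = 1.586 kΩ.
Then V_out = V_supply · R2'/(R1 + R2') = 9.47 × 1.586/40.59 = 0.3701 V.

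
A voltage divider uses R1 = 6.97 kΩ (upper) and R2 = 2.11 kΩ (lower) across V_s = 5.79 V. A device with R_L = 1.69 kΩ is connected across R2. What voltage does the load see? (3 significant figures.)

R2 ‖ R_L = (2.11 × 1.69)/(2.11 + 1.69) = 0.9384 kΩ.
Then V_out = V_s · R2'/(R1 + R2') = 5.79 × 0.9384/7.908 = 0.6870 V.

V_out ≈ 0.687 V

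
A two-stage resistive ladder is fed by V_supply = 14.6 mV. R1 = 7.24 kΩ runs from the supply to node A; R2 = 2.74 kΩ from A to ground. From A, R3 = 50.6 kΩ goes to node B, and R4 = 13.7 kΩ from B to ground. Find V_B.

The second stage (R3 + R4 = 64.30 kΩ) loads node A in parallel with R2.
R2 ‖ (R3+R4) = 2.628 kΩ.
So V_A = 14.6 × 0.2663 = 3.888 mV.
Then the unloaded second divider: V_B = V_A × R4/(R3+R4) = 3.888 × 0.2131 = 0.8284 mV.

V_B ≈ 0.828 mV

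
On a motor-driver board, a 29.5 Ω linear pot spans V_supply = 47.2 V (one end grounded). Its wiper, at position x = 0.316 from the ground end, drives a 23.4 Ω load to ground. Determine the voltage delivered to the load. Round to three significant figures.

The pot divides into 20.18 Ω above the wiper and 9.322 Ω below.
Lower segment in parallel with the load: 9.322 ‖ 23.4 = 6.666 Ω.
Then V_out = V_supply · 6.666/(20.18 + 6.666) = 11.72 V.
(Unloaded: V_out = x·V_supply = 14.9 V.)

V_out ≈ 11.7 V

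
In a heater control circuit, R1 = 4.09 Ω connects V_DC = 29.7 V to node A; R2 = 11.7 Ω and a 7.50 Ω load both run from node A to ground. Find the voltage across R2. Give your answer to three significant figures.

The load sits in parallel with R2, giving an effective lower resistance R2' = R2·R_L/(R2+R_L) = 4.570 Ω.
Voltage divider with the loaded lower leg: V_out = 29.7 × 4.570/(4.09 + 4.570) = 29.7 × 0.5277 = 15.67 V.
(Unloaded it would be 22.0 V; the load pulls it down.)

V_out ≈ 15.7 V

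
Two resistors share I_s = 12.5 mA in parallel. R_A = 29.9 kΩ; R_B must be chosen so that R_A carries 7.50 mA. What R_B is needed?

R_B ≈ 44.8 kΩ

In a two-way split, I_A/I_s = R_B/(R_A + R_B).
7.50/12.5 = R_B/(R_A + R_B) → R_B = R_A · (0.6000)/(1 − 0.6000) = 29.9 × 1.500 = 44.85 kΩ.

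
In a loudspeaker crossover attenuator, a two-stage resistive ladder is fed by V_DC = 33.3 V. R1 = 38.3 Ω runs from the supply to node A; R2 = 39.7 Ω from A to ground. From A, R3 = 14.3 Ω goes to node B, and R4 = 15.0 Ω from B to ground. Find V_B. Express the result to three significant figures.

The second stage (R3 + R4 = 29.30 Ω) loads node A in parallel with R2.
Effective lower resistance at A: R2 ‖ 29.30 = 16.86 Ω.
First divider: V_A = V_DC · 16.86/(38.3 + 16.86) = 10.18 V.
Then the unloaded second divider: V_B = V_A × R4/(R3+R4) = 10.18 × 0.5119 = 5.210 V.

V_B ≈ 5.21 V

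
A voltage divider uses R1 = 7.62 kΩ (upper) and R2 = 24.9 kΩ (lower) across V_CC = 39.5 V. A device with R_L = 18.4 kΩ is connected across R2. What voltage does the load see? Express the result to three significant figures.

R2 ‖ R_L = (24.9 × 18.4)/(24.9 + 18.4) = 10.58 kΩ.
Then V_out = V_CC · R2'/(R1 + R2') = 39.5 × 10.58/18.20 = 22.96 V.
(Unloaded it would be 30.2 V; the load pulls it down.)

V_out ≈ 23.0 V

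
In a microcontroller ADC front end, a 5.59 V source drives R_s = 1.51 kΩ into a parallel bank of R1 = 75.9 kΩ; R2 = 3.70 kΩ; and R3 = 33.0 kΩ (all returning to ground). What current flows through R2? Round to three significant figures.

I ≈ 1.03 mA

Equivalent of the parallel group: R_p = 3.187 kΩ.
V_A = 5.59 × 3.187/4.697 = 3.793 V.
I(R2) = V_A / R2 = 3.793/3.70 = 1.025 mA.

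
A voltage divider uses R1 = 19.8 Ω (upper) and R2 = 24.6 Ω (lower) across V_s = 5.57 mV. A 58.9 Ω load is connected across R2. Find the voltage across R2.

First combine the lower leg with the load: R2 ‖ R_L = 17.35 Ω.
Then V_out = V_s · R2'/(R1 + R2') = 5.57 × 17.35/37.15 = 2.602 mV.

V_out ≈ 2.60 mV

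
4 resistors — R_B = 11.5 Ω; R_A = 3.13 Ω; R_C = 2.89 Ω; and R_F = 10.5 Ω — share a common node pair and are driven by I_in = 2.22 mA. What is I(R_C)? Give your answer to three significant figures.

Conductances: ΣG = 1/11.5 + 1/3.13 + 1/2.89 + 1/10.5 = 0.8477 (1/Ω).
R_C takes the fraction G_k/ΣG = 0.3460/0.8477 = 0.4082, so I = 2.22 × 0.4082 = 0.9062 mA.

I ≈ 0.906 mA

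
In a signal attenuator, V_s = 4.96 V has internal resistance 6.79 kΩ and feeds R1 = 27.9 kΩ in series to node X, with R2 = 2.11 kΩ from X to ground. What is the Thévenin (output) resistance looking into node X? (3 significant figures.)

R1' = 6.79 + 27.9 = 34.69 kΩ (source resistance + R1).
With V_s suppressed (replaced by a short), R_th = R1' ‖ R2 = (34.69 × 2.11)/(34.69 + 2.11) = 1.989 kΩ.

R_th ≈ 1.99 kΩ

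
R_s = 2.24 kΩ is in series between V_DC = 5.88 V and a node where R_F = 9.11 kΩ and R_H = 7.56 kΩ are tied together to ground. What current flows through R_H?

Combine the parallel branches: R_p = (1/9.11 + 1/7.56)⁻¹ = 4.131 kΩ.
Node voltage V_A = V_DC · R_p/(R_s + R_p) = 5.88 × 0.6484 = 3.813 V.
I(R_H) = V_A / R_H = 3.813/7.56 = 0.5043 mA.
(Equivalently: I_total = 0.9229 mA, then current-divider fraction G_k/ΣG = 0.5465.)

I ≈ 0.504 mA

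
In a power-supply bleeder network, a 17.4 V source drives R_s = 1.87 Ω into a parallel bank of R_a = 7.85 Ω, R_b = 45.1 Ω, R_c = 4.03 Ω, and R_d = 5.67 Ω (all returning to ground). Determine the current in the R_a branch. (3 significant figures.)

I ≈ 1.07 A

Equivalent of the parallel group: R_p = 1.742 Ω.
V_A = 17.4 × 1.742/3.612 = 8.392 V.
I(R_a) = V_A / R_a = 8.392/7.85 = 1.069 A.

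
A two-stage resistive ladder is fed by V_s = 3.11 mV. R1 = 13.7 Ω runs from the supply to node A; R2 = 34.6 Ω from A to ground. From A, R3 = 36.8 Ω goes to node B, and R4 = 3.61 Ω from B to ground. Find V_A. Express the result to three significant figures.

Looking into the second stage from A: R3 + R4 = 40.41 Ω appears in parallel with R2.
R2 ‖ (R3+R4) = 18.64 Ω.
V_A = 3.11 × 18.64/(13.7 + 18.64) = 1.793 mV.

V_A ≈ 1.79 mV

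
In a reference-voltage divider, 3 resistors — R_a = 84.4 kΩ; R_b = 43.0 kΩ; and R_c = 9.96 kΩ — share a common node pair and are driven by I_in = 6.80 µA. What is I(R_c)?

ΣG = 1/84.4 + 1/43.0 + 1/9.96 = 0.1355.
Current divider: I(R_c) = I_in · G_k/ΣG = 6.80 × (0.1004/0.1355) = 6.80 × 0.7409 = 5.038 µA.

I ≈ 5.04 µA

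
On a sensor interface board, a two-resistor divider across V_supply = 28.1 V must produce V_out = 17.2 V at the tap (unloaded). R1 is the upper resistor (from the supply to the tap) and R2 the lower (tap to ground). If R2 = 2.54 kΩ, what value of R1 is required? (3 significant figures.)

The divider ratio is R2/(R1+R2) = 17.2/28.1 = 0.6121.
Rearranging, R1 = R2·(1−k)/k = 2.54 × 0.6337 = 1.610 kΩ.

R1 ≈ 1.61 kΩ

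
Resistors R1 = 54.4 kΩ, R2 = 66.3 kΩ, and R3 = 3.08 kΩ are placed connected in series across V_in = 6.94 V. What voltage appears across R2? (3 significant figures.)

V ≈ 3.72 V

ΣR = 54.4 + 66.3 + 3.08 = 123.8 kΩ.
By the voltage-divider rule, V = 6.94 × 66.30/123.8 = 3.717 V.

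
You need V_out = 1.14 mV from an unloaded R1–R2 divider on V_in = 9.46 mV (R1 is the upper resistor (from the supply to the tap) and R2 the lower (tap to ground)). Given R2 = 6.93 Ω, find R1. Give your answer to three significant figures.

R1 ≈ 50.6 Ω

The divider ratio is R2/(R1+R2) = 1.14/9.46 = 0.1205.
R1 = R2·(1/k − 1) = 6.93 × 7.298 = 50.58 Ω.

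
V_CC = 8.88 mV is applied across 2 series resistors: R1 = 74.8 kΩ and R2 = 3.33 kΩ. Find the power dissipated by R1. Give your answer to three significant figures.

The common current is I = 8.88/78.13 = 0.1137 µA.
V(R1) = I·R = 8.502 mV; P = V·I = 8.502 × 0.1137 = 0.9663 nW.

P ≈ 0.966 nW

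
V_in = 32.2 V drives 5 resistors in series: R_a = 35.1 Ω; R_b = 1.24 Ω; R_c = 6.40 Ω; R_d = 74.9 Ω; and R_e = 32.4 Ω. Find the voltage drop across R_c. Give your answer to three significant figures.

V ≈ 1.37 V

ΣR = 35.1 + 1.24 + 6.40 + 74.9 + 32.4 = 150.0 Ω.
Voltage divider: V = V_in · (6.400 / 150.0) = 32.2 × 0.04266 = 1.374 V.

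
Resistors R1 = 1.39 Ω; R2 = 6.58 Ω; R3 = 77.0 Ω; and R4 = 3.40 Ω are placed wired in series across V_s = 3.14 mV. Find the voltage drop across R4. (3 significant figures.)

Total series resistance ΣR = 1.39 + 6.58 + 77.0 + 3.40 = 88.37 Ω.
By the voltage-divider rule, V = 3.14 × 3.400/88.37 = 0.1208 mV.

V ≈ 0.121 mV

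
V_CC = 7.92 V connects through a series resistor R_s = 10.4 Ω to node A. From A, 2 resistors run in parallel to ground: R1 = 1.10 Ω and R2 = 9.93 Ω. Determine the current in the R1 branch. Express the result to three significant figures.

I ≈ 0.626 A

Parallel bank: R_p = 1/(1/1.10 + 1/9.93) = 0.9903 Ω.
Node voltage V_A = V_CC · R_p/(R_s + R_p) = 7.92 × 0.08694 = 0.6886 V.
Branch current I = V_A/R1 = 0.6886/1.10 = 0.6260 A.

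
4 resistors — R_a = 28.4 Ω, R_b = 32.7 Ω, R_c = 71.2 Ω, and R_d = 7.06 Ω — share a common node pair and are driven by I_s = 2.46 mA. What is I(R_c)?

Conductances: ΣG = 1/28.4 + 1/32.7 + 1/71.2 + 1/7.06 = 0.2215 (1/Ω).
R_c takes the fraction G_k/ΣG = 0.01404/0.2215 = 0.06341, so I = 2.46 × 0.06341 = 0.1560 mA.

I ≈ 0.156 mA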